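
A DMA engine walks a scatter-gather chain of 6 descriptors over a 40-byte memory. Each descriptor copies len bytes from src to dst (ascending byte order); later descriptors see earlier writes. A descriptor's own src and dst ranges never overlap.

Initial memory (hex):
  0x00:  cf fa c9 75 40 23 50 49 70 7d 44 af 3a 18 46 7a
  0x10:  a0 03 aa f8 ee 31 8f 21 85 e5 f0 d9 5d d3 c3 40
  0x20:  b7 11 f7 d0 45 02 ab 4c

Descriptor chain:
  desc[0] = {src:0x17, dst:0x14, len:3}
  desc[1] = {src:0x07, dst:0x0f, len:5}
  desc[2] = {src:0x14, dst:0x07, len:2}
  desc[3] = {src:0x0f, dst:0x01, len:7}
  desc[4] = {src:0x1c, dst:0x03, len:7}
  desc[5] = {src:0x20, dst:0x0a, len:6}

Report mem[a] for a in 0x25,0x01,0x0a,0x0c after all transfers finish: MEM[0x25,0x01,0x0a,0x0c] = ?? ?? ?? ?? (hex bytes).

MEM[0x25,0x01,0x0a,0x0c] = 02 49 b7 f7

[0] 0x17->0x14 len=3 : 21 85 e5
[1] 0x07->0x0f len=5 : 49 70 7d 44 af
[2] 0x14->0x07 len=2 : 21 85
[3] 0x0f->0x01 len=7 : 49 70 7d 44 af 21 85
[4] 0x1c->0x03 len=7 : 5d d3 c3 40 b7 11 f7
[5] 0x20->0x0a len=6 : b7 11 f7 d0 45 02
query mem[0x25]=0x02, mem[0x01]=0x49, mem[0x0a]=0xb7, mem[0x0c]=0xf7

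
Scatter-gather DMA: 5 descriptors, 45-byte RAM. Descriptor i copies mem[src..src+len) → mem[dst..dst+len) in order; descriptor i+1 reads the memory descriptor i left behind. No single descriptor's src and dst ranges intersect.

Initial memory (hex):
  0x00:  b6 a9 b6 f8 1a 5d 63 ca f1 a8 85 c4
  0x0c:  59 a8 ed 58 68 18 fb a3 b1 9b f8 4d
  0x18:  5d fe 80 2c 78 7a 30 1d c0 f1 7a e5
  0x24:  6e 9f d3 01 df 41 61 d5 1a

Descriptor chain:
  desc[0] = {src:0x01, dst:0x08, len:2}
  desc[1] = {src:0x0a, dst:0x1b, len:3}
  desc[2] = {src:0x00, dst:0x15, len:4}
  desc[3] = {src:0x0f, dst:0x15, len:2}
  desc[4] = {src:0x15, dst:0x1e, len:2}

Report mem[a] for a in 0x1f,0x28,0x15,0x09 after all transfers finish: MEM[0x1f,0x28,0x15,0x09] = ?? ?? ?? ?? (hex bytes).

D0: mem[0x08..0x09] <- [a9 b6]
D1: mem[0x1b..0x1d] <- [85 c4 59]
D2: mem[0x15..0x18] <- [b6 a9 b6 f8]
D3: mem[0x15..0x16] <- [58 68]
D4: mem[0x1e..0x1f] <- [58 68]
query mem[0x1f]=0x68, mem[0x28]=0xdf, mem[0x15]=0x58, mem[0x09]=0xb6

MEM[0x1f,0x28,0x15,0x09] = 68 df 58 b6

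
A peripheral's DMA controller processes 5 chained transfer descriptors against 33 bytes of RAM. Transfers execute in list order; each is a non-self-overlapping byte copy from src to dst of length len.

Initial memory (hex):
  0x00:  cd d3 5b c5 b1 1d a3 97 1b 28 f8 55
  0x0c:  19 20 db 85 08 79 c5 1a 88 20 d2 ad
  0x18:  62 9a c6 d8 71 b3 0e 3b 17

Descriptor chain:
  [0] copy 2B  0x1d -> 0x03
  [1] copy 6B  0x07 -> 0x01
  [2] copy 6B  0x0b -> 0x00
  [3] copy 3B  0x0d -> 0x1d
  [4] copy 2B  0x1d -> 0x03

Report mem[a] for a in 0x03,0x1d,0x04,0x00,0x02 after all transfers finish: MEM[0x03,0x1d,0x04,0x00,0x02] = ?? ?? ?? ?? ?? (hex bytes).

MEM[0x03,0x1d,0x04,0x00,0x02] = 20 20 db 55 20

[0] 0x1d->0x03 len=2 : b3 0e
[1] 0x07->0x01 len=6 : 97 1b 28 f8 55 19
[2] 0x0b->0x00 len=6 : 55 19 20 db 85 08
[3] 0x0d->0x1d len=3 : 20 db 85
[4] 0x1d->0x03 len=2 : 20 db
query mem[0x03]=0x20, mem[0x1d]=0x20, mem[0x04]=0xdb, mem[0x00]=0x55, mem[0x02]=0x20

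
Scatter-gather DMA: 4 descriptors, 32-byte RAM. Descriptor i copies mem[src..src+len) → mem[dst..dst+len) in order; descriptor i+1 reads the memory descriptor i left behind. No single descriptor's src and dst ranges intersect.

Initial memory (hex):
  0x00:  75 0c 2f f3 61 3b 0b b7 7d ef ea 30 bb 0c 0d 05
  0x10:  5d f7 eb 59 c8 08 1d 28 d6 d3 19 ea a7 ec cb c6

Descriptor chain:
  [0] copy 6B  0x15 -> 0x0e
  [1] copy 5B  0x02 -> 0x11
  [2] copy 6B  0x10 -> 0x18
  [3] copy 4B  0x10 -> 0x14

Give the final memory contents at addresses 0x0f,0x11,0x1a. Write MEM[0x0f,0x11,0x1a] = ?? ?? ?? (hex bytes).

  after D0: wrote 6B at 0x0e = 081d28d6d319
  after D1: wrote 5B at 0x11 = 2ff3613b0b
  after D2: wrote 6B at 0x18 = 282ff3613b0b
  after D3: wrote 4B at 0x14 = 282ff361
query mem[0x0f]=0x1d, mem[0x11]=0x2f, mem[0x1a]=0xf3

MEM[0x0f,0x11,0x1a] = 1d 2f f3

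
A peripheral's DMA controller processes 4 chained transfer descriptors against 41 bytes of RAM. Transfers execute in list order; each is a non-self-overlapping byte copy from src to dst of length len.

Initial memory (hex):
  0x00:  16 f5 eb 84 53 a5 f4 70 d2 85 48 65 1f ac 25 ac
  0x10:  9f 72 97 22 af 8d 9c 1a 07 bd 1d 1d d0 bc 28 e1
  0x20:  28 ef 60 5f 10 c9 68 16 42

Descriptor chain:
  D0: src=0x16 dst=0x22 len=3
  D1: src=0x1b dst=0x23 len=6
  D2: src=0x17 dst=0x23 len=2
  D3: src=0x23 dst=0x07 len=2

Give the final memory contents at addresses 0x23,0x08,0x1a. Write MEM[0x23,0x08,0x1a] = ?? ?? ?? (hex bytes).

MEM[0x23,0x08,0x1a] = 1a 07 1d

[0] 0x16->0x22 len=3 : 9c 1a 07
[1] 0x1b->0x23 len=6 : 1d d0 bc 28 e1 28
[2] 0x17->0x23 len=2 : 1a 07
[3] 0x23->0x07 len=2 : 1a 07
query mem[0x23]=0x1a, mem[0x08]=0x07, mem[0x1a]=0x1d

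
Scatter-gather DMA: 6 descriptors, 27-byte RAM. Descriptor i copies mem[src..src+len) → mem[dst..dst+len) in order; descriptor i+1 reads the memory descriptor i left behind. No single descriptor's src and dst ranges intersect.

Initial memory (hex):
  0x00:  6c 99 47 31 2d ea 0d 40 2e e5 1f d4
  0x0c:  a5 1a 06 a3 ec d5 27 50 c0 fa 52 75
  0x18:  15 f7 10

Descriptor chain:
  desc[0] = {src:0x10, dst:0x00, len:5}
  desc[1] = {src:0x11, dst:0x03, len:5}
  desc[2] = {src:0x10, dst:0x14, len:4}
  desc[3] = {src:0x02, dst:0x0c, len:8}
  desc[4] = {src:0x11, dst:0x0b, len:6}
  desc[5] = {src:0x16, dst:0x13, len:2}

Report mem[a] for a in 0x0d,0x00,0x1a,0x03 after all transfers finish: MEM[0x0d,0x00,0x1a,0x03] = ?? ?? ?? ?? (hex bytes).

MEM[0x0d,0x00,0x1a,0x03] = e5 ec 10 d5

  after D0: wrote 5B at 0x00 = ecd52750c0
  after D1: wrote 5B at 0x03 = d52750c0fa
  after D2: wrote 4B at 0x14 = ecd52750
  after D3: wrote 8B at 0x0c = 27d52750c0fa2ee5
  after D4: wrote 6B at 0x0b = fa2ee5ecd527
  after D5: wrote 2B at 0x13 = 2750
query mem[0x0d]=0xe5, mem[0x00]=0xec, mem[0x1a]=0x10, mem[0x03]=0xd5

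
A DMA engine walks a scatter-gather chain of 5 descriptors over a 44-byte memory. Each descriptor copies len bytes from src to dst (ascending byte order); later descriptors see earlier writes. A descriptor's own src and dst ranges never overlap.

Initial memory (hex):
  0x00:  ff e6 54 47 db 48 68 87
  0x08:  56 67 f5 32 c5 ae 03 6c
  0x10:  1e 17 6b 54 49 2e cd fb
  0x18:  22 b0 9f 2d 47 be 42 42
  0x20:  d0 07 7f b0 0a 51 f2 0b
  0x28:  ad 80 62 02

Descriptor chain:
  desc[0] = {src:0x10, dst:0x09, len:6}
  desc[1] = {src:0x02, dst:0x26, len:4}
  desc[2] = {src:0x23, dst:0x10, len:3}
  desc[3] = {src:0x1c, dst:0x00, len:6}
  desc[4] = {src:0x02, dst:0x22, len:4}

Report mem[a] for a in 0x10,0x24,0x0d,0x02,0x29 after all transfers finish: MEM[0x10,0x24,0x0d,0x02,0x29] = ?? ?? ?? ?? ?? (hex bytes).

MEM[0x10,0x24,0x0d,0x02,0x29] = b0 d0 49 42 48

[0] 0x10->0x09 len=6 : 1e 17 6b 54 49 2e
[1] 0x02->0x26 len=4 : 54 47 db 48
[2] 0x23->0x10 len=3 : b0 0a 51
[3] 0x1c->0x00 len=6 : 47 be 42 42 d0 07
[4] 0x02->0x22 len=4 : 42 42 d0 07
query mem[0x10]=0xb0, mem[0x24]=0xd0, mem[0x0d]=0x49, mem[0x02]=0x42, mem[0x29]=0x48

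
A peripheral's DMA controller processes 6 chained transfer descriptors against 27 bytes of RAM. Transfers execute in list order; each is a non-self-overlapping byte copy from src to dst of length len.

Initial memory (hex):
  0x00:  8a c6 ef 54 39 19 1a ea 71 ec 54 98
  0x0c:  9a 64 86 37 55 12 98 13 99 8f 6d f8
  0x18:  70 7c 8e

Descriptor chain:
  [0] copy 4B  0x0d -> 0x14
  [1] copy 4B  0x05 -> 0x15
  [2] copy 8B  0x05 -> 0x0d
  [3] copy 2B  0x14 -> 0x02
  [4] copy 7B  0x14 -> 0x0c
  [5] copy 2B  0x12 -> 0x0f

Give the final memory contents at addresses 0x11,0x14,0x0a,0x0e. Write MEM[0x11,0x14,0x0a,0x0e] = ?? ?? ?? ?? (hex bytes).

#0 dst[0x14+4] := {0x64,0x86,0x37,0x55}
#1 dst[0x15+4] := {0x19,0x1a,0xea,0x71}
#2 dst[0x0d+8] := {0x19,0x1a,0xea,0x71,0xec,0x54,0x98,0x9a}
#3 dst[0x02+2] := {0x9a,0x19}
#4 dst[0x0c+7] := {0x9a,0x19,0x1a,0xea,0x71,0x7c,0x8e}
#5 dst[0x0f+2] := {0x8e,0x98}
query mem[0x11]=0x7c, mem[0x14]=0x9a, mem[0x0a]=0x54, mem[0x0e]=0x1a

MEM[0x11,0x14,0x0a,0x0e] = 7c 9a 54 1a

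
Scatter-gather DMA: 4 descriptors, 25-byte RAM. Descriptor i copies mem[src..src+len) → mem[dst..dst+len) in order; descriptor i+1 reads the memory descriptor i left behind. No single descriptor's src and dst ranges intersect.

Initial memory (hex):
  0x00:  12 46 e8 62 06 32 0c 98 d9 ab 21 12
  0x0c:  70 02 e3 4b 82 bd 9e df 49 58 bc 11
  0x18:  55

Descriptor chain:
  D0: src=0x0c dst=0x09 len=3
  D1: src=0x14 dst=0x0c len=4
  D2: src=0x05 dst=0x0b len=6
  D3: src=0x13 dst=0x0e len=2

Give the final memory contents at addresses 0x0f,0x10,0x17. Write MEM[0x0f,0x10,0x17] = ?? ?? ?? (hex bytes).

[0] 0x0c->0x09 len=3 : 70 02 e3
[1] 0x14->0x0c len=4 : 49 58 bc 11
[2] 0x05->0x0b len=6 : 32 0c 98 d9 70 02
[3] 0x13->0x0e len=2 : df 49
query mem[0x0f]=0x49, mem[0x10]=0x02, mem[0x17]=0x11

MEM[0x0f,0x10,0x17] = 49 02 11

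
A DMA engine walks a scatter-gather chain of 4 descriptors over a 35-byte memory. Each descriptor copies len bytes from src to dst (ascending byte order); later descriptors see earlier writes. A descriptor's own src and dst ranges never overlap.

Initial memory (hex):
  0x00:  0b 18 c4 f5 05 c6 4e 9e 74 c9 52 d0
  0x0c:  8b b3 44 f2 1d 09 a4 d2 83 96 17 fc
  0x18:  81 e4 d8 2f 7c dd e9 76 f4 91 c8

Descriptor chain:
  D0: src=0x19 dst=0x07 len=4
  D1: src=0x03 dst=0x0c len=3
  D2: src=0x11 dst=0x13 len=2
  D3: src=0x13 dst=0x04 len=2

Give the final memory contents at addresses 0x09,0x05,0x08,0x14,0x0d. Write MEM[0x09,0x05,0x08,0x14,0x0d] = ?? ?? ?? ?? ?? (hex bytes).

MEM[0x09,0x05,0x08,0x14,0x0d] = 2f a4 d8 a4 05

  after D0: wrote 4B at 0x07 = e4d82f7c
  after D1: wrote 3B at 0x0c = f505c6
  after D2: wrote 2B at 0x13 = 09a4
  after D3: wrote 2B at 0x04 = 09a4
query mem[0x09]=0x2f, mem[0x05]=0xa4, mem[0x08]=0xd8, mem[0x14]=0xa4, mem[0x0d]=0x05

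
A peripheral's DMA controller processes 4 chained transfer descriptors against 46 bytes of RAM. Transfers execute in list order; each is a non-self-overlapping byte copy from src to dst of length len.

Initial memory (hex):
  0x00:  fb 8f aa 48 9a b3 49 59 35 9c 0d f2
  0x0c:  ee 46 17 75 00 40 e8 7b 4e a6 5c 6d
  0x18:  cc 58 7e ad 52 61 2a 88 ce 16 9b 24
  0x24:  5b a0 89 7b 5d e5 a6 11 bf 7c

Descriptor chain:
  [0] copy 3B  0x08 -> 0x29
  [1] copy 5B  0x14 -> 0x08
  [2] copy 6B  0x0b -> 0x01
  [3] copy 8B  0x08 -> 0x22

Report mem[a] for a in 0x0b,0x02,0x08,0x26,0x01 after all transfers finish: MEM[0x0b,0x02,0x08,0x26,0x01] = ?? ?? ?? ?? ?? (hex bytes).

MEM[0x0b,0x02,0x08,0x26,0x01] = 6d cc 4e cc 6d

  after D0: wrote 3B at 0x29 = 359c0d
  after D1: wrote 5B at 0x08 = 4ea65c6dcc
  after D2: wrote 6B at 0x01 = 6dcc46177500
  after D3: wrote 8B at 0x22 = 4ea65c6dcc461775
query mem[0x0b]=0x6d, mem[0x02]=0xcc, mem[0x08]=0x4e, mem[0x26]=0xcc, mem[0x01]=0x6d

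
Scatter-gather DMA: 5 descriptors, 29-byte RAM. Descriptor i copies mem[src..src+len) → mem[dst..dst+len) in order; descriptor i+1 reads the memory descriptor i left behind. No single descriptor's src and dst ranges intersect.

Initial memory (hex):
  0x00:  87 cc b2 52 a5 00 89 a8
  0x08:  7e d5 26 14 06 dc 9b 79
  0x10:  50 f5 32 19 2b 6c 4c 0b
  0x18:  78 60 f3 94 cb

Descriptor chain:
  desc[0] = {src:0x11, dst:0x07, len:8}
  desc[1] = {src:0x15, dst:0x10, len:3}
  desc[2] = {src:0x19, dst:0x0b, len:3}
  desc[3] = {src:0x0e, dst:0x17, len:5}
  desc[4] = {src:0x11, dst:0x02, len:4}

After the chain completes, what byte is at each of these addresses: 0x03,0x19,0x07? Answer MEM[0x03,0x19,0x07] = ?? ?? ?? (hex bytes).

MEM[0x03,0x19,0x07] = 0b 6c f5

D0: mem[0x07..0x0e] <- [f5 32 19 2b 6c 4c 0b 78]
D1: mem[0x10..0x12] <- [6c 4c 0b]
D2: mem[0x0b..0x0d] <- [60 f3 94]
D3: mem[0x17..0x1b] <- [78 79 6c 4c 0b]
D4: mem[0x02..0x05] <- [4c 0b 19 2b]
query mem[0x03]=0x0b, mem[0x19]=0x6c, mem[0x07]=0xf5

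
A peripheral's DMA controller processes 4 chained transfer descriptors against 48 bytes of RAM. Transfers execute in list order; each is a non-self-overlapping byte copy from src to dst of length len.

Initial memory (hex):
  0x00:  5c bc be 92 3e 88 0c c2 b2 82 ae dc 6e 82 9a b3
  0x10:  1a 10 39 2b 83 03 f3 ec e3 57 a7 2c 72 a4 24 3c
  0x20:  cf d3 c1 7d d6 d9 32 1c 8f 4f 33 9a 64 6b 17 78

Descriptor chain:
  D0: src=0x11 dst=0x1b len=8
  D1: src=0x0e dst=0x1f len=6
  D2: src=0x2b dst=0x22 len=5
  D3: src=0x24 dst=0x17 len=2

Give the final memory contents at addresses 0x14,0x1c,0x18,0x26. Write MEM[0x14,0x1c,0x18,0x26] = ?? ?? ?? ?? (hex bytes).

MEM[0x14,0x1c,0x18,0x26] = 83 39 17 78

  after D0: wrote 8B at 0x1b = 10392b8303f3ece3
  after D1: wrote 6B at 0x1f = 9ab31a10392b
  after D2: wrote 5B at 0x22 = 9a646b1778
  after D3: wrote 2B at 0x17 = 6b17
query mem[0x14]=0x83, mem[0x1c]=0x39, mem[0x18]=0x17, mem[0x26]=0x78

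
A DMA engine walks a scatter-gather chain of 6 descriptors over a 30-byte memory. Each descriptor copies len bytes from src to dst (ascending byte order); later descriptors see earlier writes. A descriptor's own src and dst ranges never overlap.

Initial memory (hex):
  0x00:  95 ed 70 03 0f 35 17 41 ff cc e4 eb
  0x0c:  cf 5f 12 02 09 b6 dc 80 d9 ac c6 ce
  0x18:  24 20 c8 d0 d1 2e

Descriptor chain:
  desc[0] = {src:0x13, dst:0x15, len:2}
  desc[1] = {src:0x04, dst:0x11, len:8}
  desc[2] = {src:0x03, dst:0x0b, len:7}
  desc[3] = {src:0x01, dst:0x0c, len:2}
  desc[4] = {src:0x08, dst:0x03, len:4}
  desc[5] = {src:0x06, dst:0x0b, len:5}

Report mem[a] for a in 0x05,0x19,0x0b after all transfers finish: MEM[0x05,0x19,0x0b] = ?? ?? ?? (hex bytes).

MEM[0x05,0x19,0x0b] = e4 20 03

[0] 0x13->0x15 len=2 : 80 d9
[1] 0x04->0x11 len=8 : 0f 35 17 41 ff cc e4 eb
[2] 0x03->0x0b len=7 : 03 0f 35 17 41 ff cc
[3] 0x01->0x0c len=2 : ed 70
[4] 0x08->0x03 len=4 : ff cc e4 03
[5] 0x06->0x0b len=5 : 03 41 ff cc e4
query mem[0x05]=0xe4, mem[0x19]=0x20, mem[0x0b]=0x03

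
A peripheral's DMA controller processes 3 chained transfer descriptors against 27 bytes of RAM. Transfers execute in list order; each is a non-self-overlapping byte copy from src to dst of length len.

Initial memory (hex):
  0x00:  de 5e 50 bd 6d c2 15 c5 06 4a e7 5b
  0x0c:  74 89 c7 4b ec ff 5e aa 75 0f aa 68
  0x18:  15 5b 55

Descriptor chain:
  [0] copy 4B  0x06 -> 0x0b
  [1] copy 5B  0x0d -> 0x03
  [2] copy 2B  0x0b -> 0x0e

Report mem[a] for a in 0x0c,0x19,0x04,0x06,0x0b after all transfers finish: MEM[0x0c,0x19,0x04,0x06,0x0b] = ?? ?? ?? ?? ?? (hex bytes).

MEM[0x0c,0x19,0x04,0x06,0x0b] = c5 5b 4a ec 15

#0 dst[0x0b+4] := {0x15,0xc5,0x06,0x4a}
#1 dst[0x03+5] := {0x06,0x4a,0x4b,0xec,0xff}
#2 dst[0x0e+2] := {0x15,0xc5}
query mem[0x0c]=0xc5, mem[0x19]=0x5b, mem[0x04]=0x4a, mem[0x06]=0xec, mem[0x0b]=0x15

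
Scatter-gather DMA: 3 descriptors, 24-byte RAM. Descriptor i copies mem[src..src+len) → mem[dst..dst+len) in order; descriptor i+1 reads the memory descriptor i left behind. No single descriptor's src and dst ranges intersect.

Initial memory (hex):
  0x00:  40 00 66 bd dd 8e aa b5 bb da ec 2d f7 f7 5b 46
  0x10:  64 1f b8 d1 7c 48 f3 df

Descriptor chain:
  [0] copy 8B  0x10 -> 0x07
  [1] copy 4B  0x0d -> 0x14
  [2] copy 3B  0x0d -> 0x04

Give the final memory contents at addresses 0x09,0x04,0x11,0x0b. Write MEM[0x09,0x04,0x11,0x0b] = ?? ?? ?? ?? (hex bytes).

MEM[0x09,0x04,0x11,0x0b] = b8 f3 1f 7c

  after D0: wrote 8B at 0x07 = 641fb8d17c48f3df
  after D1: wrote 4B at 0x14 = f3df4664
  after D2: wrote 3B at 0x04 = f3df46
query mem[0x09]=0xb8, mem[0x04]=0xf3, mem[0x11]=0x1f, mem[0x0b]=0x7c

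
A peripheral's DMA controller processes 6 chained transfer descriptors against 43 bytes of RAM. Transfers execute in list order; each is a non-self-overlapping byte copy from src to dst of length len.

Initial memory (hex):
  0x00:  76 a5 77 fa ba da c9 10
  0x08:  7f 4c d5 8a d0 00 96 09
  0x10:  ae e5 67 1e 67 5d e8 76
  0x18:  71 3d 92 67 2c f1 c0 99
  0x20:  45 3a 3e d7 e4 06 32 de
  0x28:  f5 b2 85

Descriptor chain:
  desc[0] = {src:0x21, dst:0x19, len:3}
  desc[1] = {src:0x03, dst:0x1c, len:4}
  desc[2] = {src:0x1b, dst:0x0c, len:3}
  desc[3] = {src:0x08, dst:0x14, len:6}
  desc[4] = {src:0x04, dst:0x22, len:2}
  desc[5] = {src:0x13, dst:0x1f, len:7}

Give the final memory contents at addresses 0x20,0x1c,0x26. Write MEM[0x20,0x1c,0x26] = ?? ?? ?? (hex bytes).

MEM[0x20,0x1c,0x26] = 7f fa 32

[0] 0x21->0x19 len=3 : 3a 3e d7
[1] 0x03->0x1c len=4 : fa ba da c9
[2] 0x1b->0x0c len=3 : d7 fa ba
[3] 0x08->0x14 len=6 : 7f 4c d5 8a d7 fa
[4] 0x04->0x22 len=2 : ba da
[5] 0x13->0x1f len=7 : 1e 7f 4c d5 8a d7 fa
query mem[0x20]=0x7f, mem[0x1c]=0xfa, mem[0x26]=0x32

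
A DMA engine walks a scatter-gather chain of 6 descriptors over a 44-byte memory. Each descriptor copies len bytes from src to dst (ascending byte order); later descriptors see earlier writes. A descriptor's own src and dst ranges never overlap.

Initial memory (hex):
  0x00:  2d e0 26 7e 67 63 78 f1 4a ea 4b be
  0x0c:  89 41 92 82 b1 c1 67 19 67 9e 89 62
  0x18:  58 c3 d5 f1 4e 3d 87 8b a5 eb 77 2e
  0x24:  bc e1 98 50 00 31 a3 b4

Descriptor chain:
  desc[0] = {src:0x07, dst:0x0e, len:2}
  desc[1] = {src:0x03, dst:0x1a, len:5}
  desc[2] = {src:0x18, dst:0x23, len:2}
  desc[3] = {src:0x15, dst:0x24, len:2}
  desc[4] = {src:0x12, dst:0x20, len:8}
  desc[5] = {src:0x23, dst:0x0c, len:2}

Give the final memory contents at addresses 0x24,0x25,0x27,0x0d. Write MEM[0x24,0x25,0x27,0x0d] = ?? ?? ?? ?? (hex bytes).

[0] 0x07->0x0e len=2 : f1 4a
[1] 0x03->0x1a len=5 : 7e 67 63 78 f1
[2] 0x18->0x23 len=2 : 58 c3
[3] 0x15->0x24 len=2 : 9e 89
[4] 0x12->0x20 len=8 : 67 19 67 9e 89 62 58 c3
[5] 0x23->0x0c len=2 : 9e 89
query mem[0x24]=0x89, mem[0x25]=0x62, mem[0x27]=0xc3, mem[0x0d]=0x89

MEM[0x24,0x25,0x27,0x0d] = 89 62 c3 89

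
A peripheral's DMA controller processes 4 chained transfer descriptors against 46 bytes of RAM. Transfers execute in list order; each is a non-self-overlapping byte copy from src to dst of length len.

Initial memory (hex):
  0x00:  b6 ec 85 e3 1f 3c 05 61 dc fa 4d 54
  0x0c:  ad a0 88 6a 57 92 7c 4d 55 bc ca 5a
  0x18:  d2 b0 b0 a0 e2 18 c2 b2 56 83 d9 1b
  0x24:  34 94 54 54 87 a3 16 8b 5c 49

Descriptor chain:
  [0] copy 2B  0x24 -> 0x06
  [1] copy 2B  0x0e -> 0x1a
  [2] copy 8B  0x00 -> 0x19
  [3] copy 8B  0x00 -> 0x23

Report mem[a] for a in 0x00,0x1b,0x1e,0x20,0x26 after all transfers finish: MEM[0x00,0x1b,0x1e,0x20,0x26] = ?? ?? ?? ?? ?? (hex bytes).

#0 dst[0x06+2] := {0x34,0x94}
#1 dst[0x1a+2] := {0x88,0x6a}
#2 dst[0x19+8] := {0xb6,0xec,0x85,0xe3,0x1f,0x3c,0x34,0x94}
#3 dst[0x23+8] := {0xb6,0xec,0x85,0xe3,0x1f,0x3c,0x34,0x94}
query mem[0x00]=0xb6, mem[0x1b]=0x85, mem[0x1e]=0x3c, mem[0x20]=0x94, mem[0x26]=0xe3

MEM[0x00,0x1b,0x1e,0x20,0x26] = b6 85 3c 94 e3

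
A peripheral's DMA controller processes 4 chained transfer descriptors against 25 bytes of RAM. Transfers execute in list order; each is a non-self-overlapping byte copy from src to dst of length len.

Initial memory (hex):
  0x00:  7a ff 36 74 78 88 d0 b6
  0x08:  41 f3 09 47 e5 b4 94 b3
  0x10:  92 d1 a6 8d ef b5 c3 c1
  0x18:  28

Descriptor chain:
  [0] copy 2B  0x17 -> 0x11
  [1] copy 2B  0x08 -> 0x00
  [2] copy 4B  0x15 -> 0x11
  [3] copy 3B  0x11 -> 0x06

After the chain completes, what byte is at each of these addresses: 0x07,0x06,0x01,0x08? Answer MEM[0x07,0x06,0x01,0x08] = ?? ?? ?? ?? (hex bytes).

[0] 0x17->0x11 len=2 : c1 28
[1] 0x08->0x00 len=2 : 41 f3
[2] 0x15->0x11 len=4 : b5 c3 c1 28
[3] 0x11->0x06 len=3 : b5 c3 c1
query mem[0x07]=0xc3, mem[0x06]=0xb5, mem[0x01]=0xf3, mem[0x08]=0xc1

MEM[0x07,0x06,0x01,0x08] = c3 b5 f3 c1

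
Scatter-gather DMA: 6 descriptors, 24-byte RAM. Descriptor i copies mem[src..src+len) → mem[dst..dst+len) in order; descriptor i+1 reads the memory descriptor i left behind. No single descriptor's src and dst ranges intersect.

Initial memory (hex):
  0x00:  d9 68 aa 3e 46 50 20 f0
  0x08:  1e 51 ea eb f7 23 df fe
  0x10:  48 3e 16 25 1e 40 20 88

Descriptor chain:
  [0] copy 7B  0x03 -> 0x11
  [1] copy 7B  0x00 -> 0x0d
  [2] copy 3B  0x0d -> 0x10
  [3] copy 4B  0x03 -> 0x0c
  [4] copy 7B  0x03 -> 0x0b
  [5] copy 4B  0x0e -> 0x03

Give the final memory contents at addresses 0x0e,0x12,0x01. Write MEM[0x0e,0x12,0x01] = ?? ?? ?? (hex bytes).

#0 dst[0x11+7] := {0x3e,0x46,0x50,0x20,0xf0,0x1e,0x51}
#1 dst[0x0d+7] := {0xd9,0x68,0xaa,0x3e,0x46,0x50,0x20}
#2 dst[0x10+3] := {0xd9,0x68,0xaa}
#3 dst[0x0c+4] := {0x3e,0x46,0x50,0x20}
#4 dst[0x0b+7] := {0x3e,0x46,0x50,0x20,0xf0,0x1e,0x51}
#5 dst[0x03+4] := {0x20,0xf0,0x1e,0x51}
query mem[0x0e]=0x20, mem[0x12]=0xaa, mem[0x01]=0x68

MEM[0x0e,0x12,0x01] = 20 aa 68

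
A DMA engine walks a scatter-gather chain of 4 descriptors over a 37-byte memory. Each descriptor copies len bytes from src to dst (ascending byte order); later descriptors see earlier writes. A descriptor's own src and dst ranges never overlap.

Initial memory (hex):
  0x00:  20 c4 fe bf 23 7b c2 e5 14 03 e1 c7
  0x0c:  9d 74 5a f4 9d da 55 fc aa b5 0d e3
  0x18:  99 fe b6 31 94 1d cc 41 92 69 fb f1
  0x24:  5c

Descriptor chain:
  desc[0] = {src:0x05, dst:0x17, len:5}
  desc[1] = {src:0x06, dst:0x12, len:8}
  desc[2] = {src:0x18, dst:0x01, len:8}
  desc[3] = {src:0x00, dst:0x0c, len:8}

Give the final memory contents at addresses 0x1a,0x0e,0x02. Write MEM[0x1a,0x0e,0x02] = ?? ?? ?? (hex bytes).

D0: mem[0x17..0x1b] <- [7b c2 e5 14 03]
D1: mem[0x12..0x19] <- [c2 e5 14 03 e1 c7 9d 74]
D2: mem[0x01..0x08] <- [9d 74 14 03 94 1d cc 41]
D3: mem[0x0c..0x13] <- [20 9d 74 14 03 94 1d cc]
query mem[0x1a]=0x14, mem[0x0e]=0x74, mem[0x02]=0x74

MEM[0x1a,0x0e,0x02] = 14 74 74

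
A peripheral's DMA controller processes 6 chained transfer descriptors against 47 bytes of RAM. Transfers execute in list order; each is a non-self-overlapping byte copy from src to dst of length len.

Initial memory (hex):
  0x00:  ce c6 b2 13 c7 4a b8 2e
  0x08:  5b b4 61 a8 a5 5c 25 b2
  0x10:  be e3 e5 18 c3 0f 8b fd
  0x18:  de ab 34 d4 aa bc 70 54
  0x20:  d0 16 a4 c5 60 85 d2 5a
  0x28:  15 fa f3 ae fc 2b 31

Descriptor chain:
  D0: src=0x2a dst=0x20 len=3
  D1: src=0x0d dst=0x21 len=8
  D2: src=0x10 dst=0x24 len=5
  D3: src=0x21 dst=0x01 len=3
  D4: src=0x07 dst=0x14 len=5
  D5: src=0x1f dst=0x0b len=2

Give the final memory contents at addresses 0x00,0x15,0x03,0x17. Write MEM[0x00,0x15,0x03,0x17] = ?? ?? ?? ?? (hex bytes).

MEM[0x00,0x15,0x03,0x17] = ce 5b b2 61

D0: mem[0x20..0x22] <- [f3 ae fc]
D1: mem[0x21..0x28] <- [5c 25 b2 be e3 e5 18 c3]
D2: mem[0x24..0x28] <- [be e3 e5 18 c3]
D3: mem[0x01..0x03] <- [5c 25 b2]
D4: mem[0x14..0x18] <- [2e 5b b4 61 a8]
D5: mem[0x0b..0x0c] <- [54 f3]
query mem[0x00]=0xce, mem[0x15]=0x5b, mem[0x03]=0xb2, mem[0x17]=0x61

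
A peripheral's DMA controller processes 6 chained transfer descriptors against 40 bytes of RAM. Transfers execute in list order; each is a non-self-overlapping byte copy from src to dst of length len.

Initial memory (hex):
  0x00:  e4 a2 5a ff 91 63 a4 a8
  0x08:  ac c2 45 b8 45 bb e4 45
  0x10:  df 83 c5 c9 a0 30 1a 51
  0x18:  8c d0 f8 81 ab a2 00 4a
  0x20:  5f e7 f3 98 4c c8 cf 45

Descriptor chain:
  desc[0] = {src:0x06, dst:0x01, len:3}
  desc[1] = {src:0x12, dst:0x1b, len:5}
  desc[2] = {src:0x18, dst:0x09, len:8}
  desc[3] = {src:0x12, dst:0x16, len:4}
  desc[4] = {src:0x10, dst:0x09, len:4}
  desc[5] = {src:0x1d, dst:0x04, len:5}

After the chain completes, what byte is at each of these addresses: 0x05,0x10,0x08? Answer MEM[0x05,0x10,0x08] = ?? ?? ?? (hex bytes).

MEM[0x05,0x10,0x08] = 30 1a e7

#0 dst[0x01+3] := {0xa4,0xa8,0xac}
#1 dst[0x1b+5] := {0xc5,0xc9,0xa0,0x30,0x1a}
#2 dst[0x09+8] := {0x8c,0xd0,0xf8,0xc5,0xc9,0xa0,0x30,0x1a}
#3 dst[0x16+4] := {0xc5,0xc9,0xa0,0x30}
#4 dst[0x09+4] := {0x1a,0x83,0xc5,0xc9}
#5 dst[0x04+5] := {0xa0,0x30,0x1a,0x5f,0xe7}
query mem[0x05]=0x30, mem[0x10]=0x1a, mem[0x08]=0xe7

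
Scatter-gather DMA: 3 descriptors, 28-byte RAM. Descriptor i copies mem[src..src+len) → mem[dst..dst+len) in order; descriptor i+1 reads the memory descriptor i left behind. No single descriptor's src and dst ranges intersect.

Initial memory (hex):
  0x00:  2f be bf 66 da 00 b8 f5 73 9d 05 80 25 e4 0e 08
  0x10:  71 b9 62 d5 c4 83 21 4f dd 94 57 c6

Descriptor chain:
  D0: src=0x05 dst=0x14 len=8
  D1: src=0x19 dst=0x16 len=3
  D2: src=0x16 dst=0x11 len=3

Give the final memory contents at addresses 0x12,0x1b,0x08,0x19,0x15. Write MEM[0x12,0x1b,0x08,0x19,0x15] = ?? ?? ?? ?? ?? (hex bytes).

MEM[0x12,0x1b,0x08,0x19,0x15] = 80 25 73 05 b8

[0] 0x05->0x14 len=8 : 00 b8 f5 73 9d 05 80 25
[1] 0x19->0x16 len=3 : 05 80 25
[2] 0x16->0x11 len=3 : 05 80 25
query mem[0x12]=0x80, mem[0x1b]=0x25, mem[0x08]=0x73, mem[0x19]=0x05, mem[0x15]=0xb8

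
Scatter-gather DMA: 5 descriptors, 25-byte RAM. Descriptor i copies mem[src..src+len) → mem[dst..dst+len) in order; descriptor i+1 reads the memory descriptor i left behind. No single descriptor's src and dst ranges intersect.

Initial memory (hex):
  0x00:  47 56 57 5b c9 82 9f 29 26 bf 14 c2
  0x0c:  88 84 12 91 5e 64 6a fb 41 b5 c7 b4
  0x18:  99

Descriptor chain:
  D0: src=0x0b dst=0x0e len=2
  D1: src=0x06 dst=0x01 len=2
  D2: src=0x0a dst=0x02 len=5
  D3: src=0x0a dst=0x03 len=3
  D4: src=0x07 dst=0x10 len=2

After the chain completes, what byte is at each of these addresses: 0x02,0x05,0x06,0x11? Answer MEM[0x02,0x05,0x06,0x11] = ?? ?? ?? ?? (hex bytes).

MEM[0x02,0x05,0x06,0x11] = 14 88 c2 26

  after D0: wrote 2B at 0x0e = c288
  after D1: wrote 2B at 0x01 = 9f29
  after D2: wrote 5B at 0x02 = 14c28884c2
  after D3: wrote 3B at 0x03 = 14c288
  after D4: wrote 2B at 0x10 = 2926
query mem[0x02]=0x14, mem[0x05]=0x88, mem[0x06]=0xc2, mem[0x11]=0x26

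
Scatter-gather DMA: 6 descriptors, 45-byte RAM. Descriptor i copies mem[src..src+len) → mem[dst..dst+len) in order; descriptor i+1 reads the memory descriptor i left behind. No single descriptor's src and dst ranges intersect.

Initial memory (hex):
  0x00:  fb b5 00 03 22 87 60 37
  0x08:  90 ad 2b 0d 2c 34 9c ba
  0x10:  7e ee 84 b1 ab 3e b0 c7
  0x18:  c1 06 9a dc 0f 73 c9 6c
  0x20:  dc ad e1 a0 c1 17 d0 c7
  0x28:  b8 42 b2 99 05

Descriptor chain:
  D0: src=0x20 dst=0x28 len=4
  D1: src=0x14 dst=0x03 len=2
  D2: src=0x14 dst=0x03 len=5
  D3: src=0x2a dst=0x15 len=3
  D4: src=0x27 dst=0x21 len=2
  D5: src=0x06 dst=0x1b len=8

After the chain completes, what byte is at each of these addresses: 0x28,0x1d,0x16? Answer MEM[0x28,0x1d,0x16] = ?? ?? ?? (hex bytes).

[0] 0x20->0x28 len=4 : dc ad e1 a0
[1] 0x14->0x03 len=2 : ab 3e
[2] 0x14->0x03 len=5 : ab 3e b0 c7 c1
[3] 0x2a->0x15 len=3 : e1 a0 05
[4] 0x27->0x21 len=2 : c7 dc
[5] 0x06->0x1b len=8 : c7 c1 90 ad 2b 0d 2c 34
query mem[0x28]=0xdc, mem[0x1d]=0x90, mem[0x16]=0xa0

MEM[0x28,0x1d,0x16] = dc 90 a0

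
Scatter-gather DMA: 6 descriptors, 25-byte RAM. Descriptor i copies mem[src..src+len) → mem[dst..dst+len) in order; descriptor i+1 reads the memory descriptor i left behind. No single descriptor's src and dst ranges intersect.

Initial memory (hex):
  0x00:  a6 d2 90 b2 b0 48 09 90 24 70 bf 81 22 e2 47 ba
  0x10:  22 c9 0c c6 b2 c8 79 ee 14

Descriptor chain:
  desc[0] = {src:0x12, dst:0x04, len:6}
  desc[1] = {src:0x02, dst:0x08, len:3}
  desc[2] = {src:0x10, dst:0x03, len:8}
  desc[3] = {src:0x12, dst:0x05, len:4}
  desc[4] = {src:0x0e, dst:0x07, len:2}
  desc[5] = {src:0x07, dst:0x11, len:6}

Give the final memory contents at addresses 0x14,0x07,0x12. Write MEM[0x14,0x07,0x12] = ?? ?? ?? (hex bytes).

MEM[0x14,0x07,0x12] = ee 47 ba

[0] 0x12->0x04 len=6 : 0c c6 b2 c8 79 ee
[1] 0x02->0x08 len=3 : 90 b2 0c
[2] 0x10->0x03 len=8 : 22 c9 0c c6 b2 c8 79 ee
[3] 0x12->0x05 len=4 : 0c c6 b2 c8
[4] 0x0e->0x07 len=2 : 47 ba
[5] 0x07->0x11 len=6 : 47 ba 79 ee 81 22
query mem[0x14]=0xee, mem[0x07]=0x47, mem[0x12]=0xba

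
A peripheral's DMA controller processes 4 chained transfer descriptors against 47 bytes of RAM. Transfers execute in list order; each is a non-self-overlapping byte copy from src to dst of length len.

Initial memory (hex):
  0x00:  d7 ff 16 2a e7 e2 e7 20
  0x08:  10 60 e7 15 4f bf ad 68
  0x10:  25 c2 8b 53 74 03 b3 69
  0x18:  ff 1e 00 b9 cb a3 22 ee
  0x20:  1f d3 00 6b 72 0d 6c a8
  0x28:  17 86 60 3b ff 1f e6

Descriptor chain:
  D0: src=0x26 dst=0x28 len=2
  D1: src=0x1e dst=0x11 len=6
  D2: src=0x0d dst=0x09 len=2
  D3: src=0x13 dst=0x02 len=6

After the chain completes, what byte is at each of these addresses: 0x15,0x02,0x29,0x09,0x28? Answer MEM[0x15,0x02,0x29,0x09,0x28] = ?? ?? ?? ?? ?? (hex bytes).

MEM[0x15,0x02,0x29,0x09,0x28] = 00 1f a8 bf 6c

D0: mem[0x28..0x29] <- [6c a8]
D1: mem[0x11..0x16] <- [22 ee 1f d3 00 6b]
D2: mem[0x09..0x0a] <- [bf ad]
D3: mem[0x02..0x07] <- [1f d3 00 6b 69 ff]
query mem[0x15]=0x00, mem[0x02]=0x1f, mem[0x29]=0xa8, mem[0x09]=0xbf, mem[0x28]=0x6c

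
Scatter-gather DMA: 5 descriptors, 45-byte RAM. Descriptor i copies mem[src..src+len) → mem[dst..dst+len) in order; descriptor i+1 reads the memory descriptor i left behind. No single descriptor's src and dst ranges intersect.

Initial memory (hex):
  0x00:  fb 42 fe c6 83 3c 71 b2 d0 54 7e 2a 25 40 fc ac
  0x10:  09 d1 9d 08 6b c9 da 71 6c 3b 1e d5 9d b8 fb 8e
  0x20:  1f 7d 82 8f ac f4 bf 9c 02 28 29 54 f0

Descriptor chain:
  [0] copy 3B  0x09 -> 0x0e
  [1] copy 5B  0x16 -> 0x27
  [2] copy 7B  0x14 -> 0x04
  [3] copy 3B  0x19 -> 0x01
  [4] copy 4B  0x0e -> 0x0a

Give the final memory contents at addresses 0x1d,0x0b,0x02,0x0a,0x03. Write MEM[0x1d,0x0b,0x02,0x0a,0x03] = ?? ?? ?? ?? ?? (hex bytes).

#0 dst[0x0e+3] := {0x54,0x7e,0x2a}
#1 dst[0x27+5] := {0xda,0x71,0x6c,0x3b,0x1e}
#2 dst[0x04+7] := {0x6b,0xc9,0xda,0x71,0x6c,0x3b,0x1e}
#3 dst[0x01+3] := {0x3b,0x1e,0xd5}
#4 dst[0x0a+4] := {0x54,0x7e,0x2a,0xd1}
query mem[0x1d]=0xb8, mem[0x0b]=0x7e, mem[0x02]=0x1e, mem[0x0a]=0x54, mem[0x03]=0xd5

MEM[0x1d,0x0b,0x02,0x0a,0x03] = b8 7e 1e 54 d5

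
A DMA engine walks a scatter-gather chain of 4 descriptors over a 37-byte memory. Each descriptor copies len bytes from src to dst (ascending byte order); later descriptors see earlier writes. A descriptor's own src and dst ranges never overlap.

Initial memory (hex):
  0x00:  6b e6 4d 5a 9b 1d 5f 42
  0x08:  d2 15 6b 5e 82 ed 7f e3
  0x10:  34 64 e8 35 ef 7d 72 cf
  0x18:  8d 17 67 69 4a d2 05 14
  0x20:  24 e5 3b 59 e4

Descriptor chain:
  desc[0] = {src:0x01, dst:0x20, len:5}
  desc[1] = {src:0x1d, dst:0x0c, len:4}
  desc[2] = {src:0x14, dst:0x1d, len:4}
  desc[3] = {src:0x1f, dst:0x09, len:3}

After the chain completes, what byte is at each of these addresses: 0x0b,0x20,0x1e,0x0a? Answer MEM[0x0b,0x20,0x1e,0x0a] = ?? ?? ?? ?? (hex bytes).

[0] 0x01->0x20 len=5 : e6 4d 5a 9b 1d
[1] 0x1d->0x0c len=4 : d2 05 14 e6
[2] 0x14->0x1d len=4 : ef 7d 72 cf
[3] 0x1f->0x09 len=3 : 72 cf 4d
query mem[0x0b]=0x4d, mem[0x20]=0xcf, mem[0x1e]=0x7d, mem[0x0a]=0xcf

MEM[0x0b,0x20,0x1e,0x0a] = 4d cf 7d cf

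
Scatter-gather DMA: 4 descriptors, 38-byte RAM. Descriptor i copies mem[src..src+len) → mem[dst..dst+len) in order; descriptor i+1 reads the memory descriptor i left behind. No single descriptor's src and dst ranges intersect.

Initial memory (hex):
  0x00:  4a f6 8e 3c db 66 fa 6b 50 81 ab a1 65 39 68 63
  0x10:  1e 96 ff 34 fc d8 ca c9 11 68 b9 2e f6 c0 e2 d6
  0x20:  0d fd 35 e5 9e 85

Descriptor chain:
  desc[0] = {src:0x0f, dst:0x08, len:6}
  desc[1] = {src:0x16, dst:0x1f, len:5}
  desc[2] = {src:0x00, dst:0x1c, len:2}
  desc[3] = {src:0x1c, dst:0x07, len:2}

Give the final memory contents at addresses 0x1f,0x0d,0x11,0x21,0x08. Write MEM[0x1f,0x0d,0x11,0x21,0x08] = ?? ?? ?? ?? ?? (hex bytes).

#0 dst[0x08+6] := {0x63,0x1e,0x96,0xff,0x34,0xfc}
#1 dst[0x1f+5] := {0xca,0xc9,0x11,0x68,0xb9}
#2 dst[0x1c+2] := {0x4a,0xf6}
#3 dst[0x07+2] := {0x4a,0xf6}
query mem[0x1f]=0xca, mem[0x0d]=0xfc, mem[0x11]=0x96, mem[0x21]=0x11, mem[0x08]=0xf6

MEM[0x1f,0x0d,0x11,0x21,0x08] = ca fc 96 11 f6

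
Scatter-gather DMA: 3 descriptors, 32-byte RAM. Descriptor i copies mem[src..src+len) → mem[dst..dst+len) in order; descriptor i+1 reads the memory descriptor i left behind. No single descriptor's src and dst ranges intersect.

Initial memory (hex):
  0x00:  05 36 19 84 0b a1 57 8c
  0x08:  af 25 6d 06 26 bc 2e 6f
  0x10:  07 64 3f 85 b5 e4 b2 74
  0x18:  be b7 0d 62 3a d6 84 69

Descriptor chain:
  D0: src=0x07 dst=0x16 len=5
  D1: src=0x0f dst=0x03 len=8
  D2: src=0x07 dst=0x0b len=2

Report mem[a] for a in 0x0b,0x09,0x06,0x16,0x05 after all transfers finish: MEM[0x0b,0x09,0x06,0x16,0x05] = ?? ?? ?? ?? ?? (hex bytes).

#0 dst[0x16+5] := {0x8c,0xaf,0x25,0x6d,0x06}
#1 dst[0x03+8] := {0x6f,0x07,0x64,0x3f,0x85,0xb5,0xe4,0x8c}
#2 dst[0x0b+2] := {0x85,0xb5}
query mem[0x0b]=0x85, mem[0x09]=0xe4, mem[0x06]=0x3f, mem[0x16]=0x8c, mem[0x05]=0x64

MEM[0x0b,0x09,0x06,0x16,0x05] = 85 e4 3f 8c 64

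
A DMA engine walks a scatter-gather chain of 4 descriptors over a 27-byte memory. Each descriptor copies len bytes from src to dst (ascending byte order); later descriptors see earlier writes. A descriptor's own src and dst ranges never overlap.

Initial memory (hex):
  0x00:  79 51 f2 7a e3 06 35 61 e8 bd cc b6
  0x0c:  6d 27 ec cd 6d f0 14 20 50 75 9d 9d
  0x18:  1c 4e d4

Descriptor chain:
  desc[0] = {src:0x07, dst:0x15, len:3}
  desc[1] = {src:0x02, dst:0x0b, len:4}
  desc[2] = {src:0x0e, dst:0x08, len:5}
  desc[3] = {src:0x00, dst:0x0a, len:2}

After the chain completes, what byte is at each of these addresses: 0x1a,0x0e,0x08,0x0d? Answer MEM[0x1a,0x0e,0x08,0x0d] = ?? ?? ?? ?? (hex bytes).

MEM[0x1a,0x0e,0x08,0x0d] = d4 06 06 e3

[0] 0x07->0x15 len=3 : 61 e8 bd
[1] 0x02->0x0b len=4 : f2 7a e3 06
[2] 0x0e->0x08 len=5 : 06 cd 6d f0 14
[3] 0x00->0x0a len=2 : 79 51
query mem[0x1a]=0xd4, mem[0x0e]=0x06, mem[0x08]=0x06, mem[0x0d]=0xe3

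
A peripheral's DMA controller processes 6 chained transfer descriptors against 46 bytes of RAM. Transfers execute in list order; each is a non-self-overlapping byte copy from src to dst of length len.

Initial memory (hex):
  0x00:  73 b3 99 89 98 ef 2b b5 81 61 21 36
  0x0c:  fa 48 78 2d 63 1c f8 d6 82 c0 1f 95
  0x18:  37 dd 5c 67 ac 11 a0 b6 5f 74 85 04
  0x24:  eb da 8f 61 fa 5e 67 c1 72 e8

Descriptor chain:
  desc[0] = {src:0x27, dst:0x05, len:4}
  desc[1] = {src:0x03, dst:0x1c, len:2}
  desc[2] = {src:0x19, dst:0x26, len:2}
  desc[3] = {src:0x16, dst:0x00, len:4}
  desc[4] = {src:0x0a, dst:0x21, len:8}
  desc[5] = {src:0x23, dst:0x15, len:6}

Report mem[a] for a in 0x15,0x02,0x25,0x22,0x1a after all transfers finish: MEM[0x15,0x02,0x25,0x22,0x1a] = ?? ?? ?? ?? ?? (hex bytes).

MEM[0x15,0x02,0x25,0x22,0x1a] = fa 37 78 36 1c

D0: mem[0x05..0x08] <- [61 fa 5e 67]
D1: mem[0x1c..0x1d] <- [89 98]
D2: mem[0x26..0x27] <- [dd 5c]
D3: mem[0x00..0x03] <- [1f 95 37 dd]
D4: mem[0x21..0x28] <- [21 36 fa 48 78 2d 63 1c]
D5: mem[0x15..0x1a] <- [fa 48 78 2d 63 1c]
query mem[0x15]=0xfa, mem[0x02]=0x37, mem[0x25]=0x78, mem[0x22]=0x36, mem[0x1a]=0x1c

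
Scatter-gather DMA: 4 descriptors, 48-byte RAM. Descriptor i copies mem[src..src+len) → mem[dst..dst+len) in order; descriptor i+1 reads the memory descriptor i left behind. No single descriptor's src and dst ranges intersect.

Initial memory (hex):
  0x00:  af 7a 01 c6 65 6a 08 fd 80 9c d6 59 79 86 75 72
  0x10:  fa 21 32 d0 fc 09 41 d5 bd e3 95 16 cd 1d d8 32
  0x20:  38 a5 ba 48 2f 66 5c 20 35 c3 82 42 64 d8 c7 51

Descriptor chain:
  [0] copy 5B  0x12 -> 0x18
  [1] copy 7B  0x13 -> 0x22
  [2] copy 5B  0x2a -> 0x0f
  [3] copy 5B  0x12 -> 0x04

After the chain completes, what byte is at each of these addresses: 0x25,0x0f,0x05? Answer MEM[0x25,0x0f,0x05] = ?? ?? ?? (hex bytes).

MEM[0x25,0x0f,0x05] = 41 82 c7

D0: mem[0x18..0x1c] <- [32 d0 fc 09 41]
D1: mem[0x22..0x28] <- [d0 fc 09 41 d5 32 d0]
D2: mem[0x0f..0x13] <- [82 42 64 d8 c7]
D3: mem[0x04..0x08] <- [d8 c7 fc 09 41]
query mem[0x25]=0x41, mem[0x0f]=0x82, mem[0x05]=0xc7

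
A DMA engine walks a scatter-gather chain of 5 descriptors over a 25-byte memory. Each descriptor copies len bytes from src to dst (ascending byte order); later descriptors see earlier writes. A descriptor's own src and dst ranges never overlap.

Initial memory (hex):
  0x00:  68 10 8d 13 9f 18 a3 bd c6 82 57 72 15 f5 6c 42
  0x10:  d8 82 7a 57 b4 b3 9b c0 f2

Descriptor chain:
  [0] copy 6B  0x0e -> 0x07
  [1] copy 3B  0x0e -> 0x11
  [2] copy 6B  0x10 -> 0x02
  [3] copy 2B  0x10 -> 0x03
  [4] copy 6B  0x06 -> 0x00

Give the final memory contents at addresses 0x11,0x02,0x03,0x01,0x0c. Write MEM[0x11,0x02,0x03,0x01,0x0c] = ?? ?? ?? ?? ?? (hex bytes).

D0: mem[0x07..0x0c] <- [6c 42 d8 82 7a 57]
D1: mem[0x11..0x13] <- [6c 42 d8]
D2: mem[0x02..0x07] <- [d8 6c 42 d8 b4 b3]
D3: mem[0x03..0x04] <- [d8 6c]
D4: mem[0x00..0x05] <- [b4 b3 42 d8 82 7a]
query mem[0x11]=0x6c, mem[0x02]=0x42, mem[0x03]=0xd8, mem[0x01]=0xb3, mem[0x0c]=0x57

MEM[0x11,0x02,0x03,0x01,0x0c] = 6c 42 d8 b3 57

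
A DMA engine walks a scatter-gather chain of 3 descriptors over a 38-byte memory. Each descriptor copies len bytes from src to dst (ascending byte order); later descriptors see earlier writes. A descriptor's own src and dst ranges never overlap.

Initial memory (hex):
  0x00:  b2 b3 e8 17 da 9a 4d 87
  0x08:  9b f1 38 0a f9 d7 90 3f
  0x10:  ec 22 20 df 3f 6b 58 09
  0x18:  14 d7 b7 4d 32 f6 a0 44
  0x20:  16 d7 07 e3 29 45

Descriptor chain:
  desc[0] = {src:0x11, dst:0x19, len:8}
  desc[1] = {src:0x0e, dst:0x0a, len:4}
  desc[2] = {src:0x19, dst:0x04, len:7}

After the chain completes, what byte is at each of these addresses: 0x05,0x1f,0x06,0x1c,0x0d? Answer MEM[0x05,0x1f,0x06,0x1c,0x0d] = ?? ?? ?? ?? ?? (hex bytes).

D0: mem[0x19..0x20] <- [22 20 df 3f 6b 58 09 14]
D1: mem[0x0a..0x0d] <- [90 3f ec 22]
D2: mem[0x04..0x0a] <- [22 20 df 3f 6b 58 09]
query mem[0x05]=0x20, mem[0x1f]=0x09, mem[0x06]=0xdf, mem[0x1c]=0x3f, mem[0x0d]=0x22

MEM[0x05,0x1f,0x06,0x1c,0x0d] = 20 09 df 3f 22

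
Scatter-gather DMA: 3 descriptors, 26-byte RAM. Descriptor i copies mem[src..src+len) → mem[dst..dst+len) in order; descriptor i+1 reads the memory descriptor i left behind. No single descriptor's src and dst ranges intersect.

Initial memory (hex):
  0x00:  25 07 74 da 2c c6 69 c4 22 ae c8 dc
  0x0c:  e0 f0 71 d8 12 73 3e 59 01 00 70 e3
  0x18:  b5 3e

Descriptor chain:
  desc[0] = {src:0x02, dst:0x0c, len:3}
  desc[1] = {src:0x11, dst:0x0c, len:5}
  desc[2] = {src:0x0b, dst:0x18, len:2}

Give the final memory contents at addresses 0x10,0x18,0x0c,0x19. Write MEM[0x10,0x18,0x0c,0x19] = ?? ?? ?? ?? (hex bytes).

MEM[0x10,0x18,0x0c,0x19] = 00 dc 73 73

D0: mem[0x0c..0x0e] <- [74 da 2c]
D1: mem[0x0c..0x10] <- [73 3e 59 01 00]
D2: mem[0x18..0x19] <- [dc 73]
query mem[0x10]=0x00, mem[0x18]=0xdc, mem[0x0c]=0x73, mem[0x19]=0x73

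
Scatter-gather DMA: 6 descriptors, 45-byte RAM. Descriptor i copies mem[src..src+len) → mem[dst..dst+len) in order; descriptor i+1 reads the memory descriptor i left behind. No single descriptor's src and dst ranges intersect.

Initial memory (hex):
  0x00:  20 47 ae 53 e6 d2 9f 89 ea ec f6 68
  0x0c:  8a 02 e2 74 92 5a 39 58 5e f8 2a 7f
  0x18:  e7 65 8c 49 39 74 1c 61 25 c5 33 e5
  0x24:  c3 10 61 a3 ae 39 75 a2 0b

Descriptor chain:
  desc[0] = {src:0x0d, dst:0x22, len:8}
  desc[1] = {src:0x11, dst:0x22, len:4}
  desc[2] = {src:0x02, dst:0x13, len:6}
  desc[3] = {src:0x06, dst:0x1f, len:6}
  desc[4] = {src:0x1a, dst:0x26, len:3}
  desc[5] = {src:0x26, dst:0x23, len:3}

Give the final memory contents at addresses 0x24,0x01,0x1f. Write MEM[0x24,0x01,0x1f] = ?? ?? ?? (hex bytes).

MEM[0x24,0x01,0x1f] = 49 47 9f

D0: mem[0x22..0x29] <- [02 e2 74 92 5a 39 58 5e]
D1: mem[0x22..0x25] <- [5a 39 58 5e]
D2: mem[0x13..0x18] <- [ae 53 e6 d2 9f 89]
D3: mem[0x1f..0x24] <- [9f 89 ea ec f6 68]
D4: mem[0x26..0x28] <- [8c 49 39]
D5: mem[0x23..0x25] <- [8c 49 39]
query mem[0x24]=0x49, mem[0x01]=0x47, mem[0x1f]=0x9f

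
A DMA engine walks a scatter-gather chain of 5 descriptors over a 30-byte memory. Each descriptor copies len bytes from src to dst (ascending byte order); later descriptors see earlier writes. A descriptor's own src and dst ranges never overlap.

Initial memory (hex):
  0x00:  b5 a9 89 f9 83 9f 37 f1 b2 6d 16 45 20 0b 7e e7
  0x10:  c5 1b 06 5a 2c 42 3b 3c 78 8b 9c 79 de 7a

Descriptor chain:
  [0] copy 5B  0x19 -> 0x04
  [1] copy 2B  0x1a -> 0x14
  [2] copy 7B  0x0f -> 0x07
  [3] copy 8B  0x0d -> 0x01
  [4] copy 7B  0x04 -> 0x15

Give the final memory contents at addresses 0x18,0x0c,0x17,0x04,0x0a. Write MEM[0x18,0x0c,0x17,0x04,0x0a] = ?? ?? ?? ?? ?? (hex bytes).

MEM[0x18,0x0c,0x17,0x04,0x0a] = 5a 9c 06 c5 06

D0: mem[0x04..0x08] <- [8b 9c 79 de 7a]
D1: mem[0x14..0x15] <- [9c 79]
D2: mem[0x07..0x0d] <- [e7 c5 1b 06 5a 9c 79]
D3: mem[0x01..0x08] <- [79 7e e7 c5 1b 06 5a 9c]
D4: mem[0x15..0x1b] <- [c5 1b 06 5a 9c 1b 06]
query mem[0x18]=0x5a, mem[0x0c]=0x9c, mem[0x17]=0x06, mem[0x04]=0xc5, mem[0x0a]=0x06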